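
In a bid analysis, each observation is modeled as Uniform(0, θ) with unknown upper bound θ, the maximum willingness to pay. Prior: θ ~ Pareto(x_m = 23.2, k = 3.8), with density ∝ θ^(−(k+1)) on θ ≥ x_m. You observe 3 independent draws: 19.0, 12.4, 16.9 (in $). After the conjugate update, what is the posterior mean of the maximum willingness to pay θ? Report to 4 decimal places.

27.2000

A Pareto(scale x_m, shape k) prior on the upper bound θ of Uniform(0, θ) is conjugate: posterior is Pareto(max(x_m, max xᵢ), k + n).
Sample maximum = 19.0; prior scale x_m = 23.2 → posterior scale = max = 23.2.
Posterior shape = 3.8 + 3 = 6.8.
E[θ|data] = k·x_m/(k−1) = 6.8·23.2/5.8 = 27.2000.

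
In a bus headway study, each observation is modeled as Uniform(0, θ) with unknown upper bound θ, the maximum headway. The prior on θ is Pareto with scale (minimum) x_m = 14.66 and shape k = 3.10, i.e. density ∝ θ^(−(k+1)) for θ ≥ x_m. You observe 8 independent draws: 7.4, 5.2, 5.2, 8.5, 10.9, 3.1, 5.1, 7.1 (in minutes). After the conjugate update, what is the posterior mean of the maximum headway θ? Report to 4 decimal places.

16.1115

A Pareto(scale x_m, shape k) prior on the upper bound θ of Uniform(0, θ) is conjugate: posterior is Pareto(max(x_m, max xᵢ), k + n).
Sample maximum = 10.9; prior scale x_m = 14.66 → posterior scale = max = 14.66.
Posterior shape = 3.10 + 8 = 11.10.
E[θ|data] = k·x_m/(k−1) = 11.10·14.66/10.10 = 16.1115.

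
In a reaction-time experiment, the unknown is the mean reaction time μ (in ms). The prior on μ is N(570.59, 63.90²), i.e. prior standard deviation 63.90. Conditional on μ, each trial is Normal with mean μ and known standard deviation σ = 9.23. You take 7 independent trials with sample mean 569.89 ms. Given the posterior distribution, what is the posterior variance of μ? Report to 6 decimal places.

For Normal data with known variance σ², a Normal(μ₀, σ₀²) prior on μ is conjugate. Posterior precision = 1/σ₀² + n/σ²; posterior mean is the precision-weighted average of μ₀ and x̄.
σ₀² = 63.90² = 4083.21, σ² = 9.23² = 85.1929; σ² + n·σ₀² = 85.1929 + 7·4083.21 = 28667.6629.
Posterior precision = 1/σ₀² + n/σ² = 1/4083.21 + 7/85.1929 = (σ² + n·σ₀²)/(σ₀²σ²) = 28667.6629/(4083.21·85.1929); posterior variance σₙ² = σ₀²σ²/(σ² + n·σ₀²) = 4083.21·85.1929/28667.6629 = 12.134247.

12.134247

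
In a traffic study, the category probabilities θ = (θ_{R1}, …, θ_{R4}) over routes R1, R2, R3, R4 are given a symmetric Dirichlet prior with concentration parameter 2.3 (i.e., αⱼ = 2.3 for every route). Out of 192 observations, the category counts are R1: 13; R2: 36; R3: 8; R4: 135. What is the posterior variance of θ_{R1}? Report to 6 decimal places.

0.000347

The Dirichlet prior is conjugate to the Multinomial likelihood: each posterior αⱼ = prior αⱼ + observed count nⱼ.
Posterior concentration: (15.3, 38.3, 10.3, 137.3), total = 201.2.
Var[θ_j] = α_j(Σα−α_j)/((Σα)²(Σα+1)) = 15.3·185.9/(201.2²·202.2) = 0.000347.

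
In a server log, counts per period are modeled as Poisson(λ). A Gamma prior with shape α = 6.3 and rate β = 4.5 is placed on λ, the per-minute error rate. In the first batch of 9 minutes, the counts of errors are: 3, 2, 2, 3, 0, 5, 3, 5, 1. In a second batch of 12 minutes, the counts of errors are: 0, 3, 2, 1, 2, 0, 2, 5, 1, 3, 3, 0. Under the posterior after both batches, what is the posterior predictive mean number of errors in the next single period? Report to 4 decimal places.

2.0510

With a Gamma(shape α, rate β) prior, the Poisson likelihood is conjugate: the posterior is Gamma(α + ΣXᵢ, β + n).
Batch 1: sum of counts S = 24 over n = 9 minutes.
After batch 1: Gamma(α+S, β+n) = Gamma(6.3+24, 4.5+9) = Gamma(30.3, 13.5).
Batch 2: sum of counts S = 22 over n = 12 minutes.
After batch 2: Gamma(α+S, β+n) = Gamma(30.3+22, 13.5+12) = Gamma(52.3, 25.5).
The predictive distribution for one future period is NegBinom with mean α/β = 2.0510.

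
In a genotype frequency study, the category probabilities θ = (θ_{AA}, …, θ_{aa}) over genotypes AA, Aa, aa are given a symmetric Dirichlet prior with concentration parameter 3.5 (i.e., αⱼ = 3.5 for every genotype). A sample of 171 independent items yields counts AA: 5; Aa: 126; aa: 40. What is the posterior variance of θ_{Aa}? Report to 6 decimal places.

The Dirichlet prior is conjugate to the Multinomial likelihood: each posterior αⱼ = prior αⱼ + observed count nⱼ.
Posterior concentration: (8.5, 129.5, 43.5), total = 181.5.
Var[θ_j] = α_j(Σα−α_j)/((Σα)²(Σα+1)) = 129.5·52.0/(181.5²·182.5) = 0.001120.

0.001120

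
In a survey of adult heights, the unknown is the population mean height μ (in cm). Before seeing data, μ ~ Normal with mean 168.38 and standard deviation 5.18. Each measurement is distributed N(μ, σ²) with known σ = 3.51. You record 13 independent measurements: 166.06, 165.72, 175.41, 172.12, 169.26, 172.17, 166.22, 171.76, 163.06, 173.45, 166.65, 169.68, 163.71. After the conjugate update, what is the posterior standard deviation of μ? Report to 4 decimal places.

0.9567

For Normal data with known variance σ², a Normal(μ₀, σ₀²) prior on μ is conjugate. Posterior precision = 1/σ₀² + n/σ²; posterior mean is the precision-weighted average of μ₀ and x̄.
σ₀² = 5.18² = 26.8324, σ² = 3.51² = 12.3201; σ² + n·σ₀² = 12.3201 + 13·26.8324 = 361.1413.
Posterior precision = 1/σ₀² + n/σ² = 1/26.8324 + 13/12.3201 = (σ² + n·σ₀²)/(σ₀²σ²) = 361.1413/(26.8324·12.3201); posterior variance σₙ² = σ₀²σ²/(σ² + n·σ₀²) = 26.8324·12.3201/361.1413 = 0.915370.
Posterior SD = √σₙ² = √(26.8324·12.3201/361.1413) = 0.9567.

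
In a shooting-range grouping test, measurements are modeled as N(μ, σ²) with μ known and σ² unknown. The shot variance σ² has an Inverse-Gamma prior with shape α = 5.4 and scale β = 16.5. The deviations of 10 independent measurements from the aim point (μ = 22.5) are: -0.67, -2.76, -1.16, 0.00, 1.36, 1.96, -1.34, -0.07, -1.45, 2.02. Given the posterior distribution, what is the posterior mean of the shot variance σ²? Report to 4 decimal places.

With known mean μ and an Inverse-Gamma(α, β) prior on σ², the Normal likelihood is conjugate: posterior is Inv-Gamma(α + n/2, β + Σ(xᵢ−μ)²/2).
Σ(xᵢ−μ)² = (-0.67)² + (-2.76)² + (-1.16)² + (0.00)² + (1.36)² + (1.96)² + (-1.34)² + (-0.07)² + (-1.45)² + (2.02)² = 23.0867.
Posterior: Inv-Gamma(5.4 + 10/2, 16.5 + 23.0867/2) = Inv-Gamma(10.40, 28.04335).
E[σ²|data] = β/(α−1) = 28.04335/9.40 = 2.9833.

2.9833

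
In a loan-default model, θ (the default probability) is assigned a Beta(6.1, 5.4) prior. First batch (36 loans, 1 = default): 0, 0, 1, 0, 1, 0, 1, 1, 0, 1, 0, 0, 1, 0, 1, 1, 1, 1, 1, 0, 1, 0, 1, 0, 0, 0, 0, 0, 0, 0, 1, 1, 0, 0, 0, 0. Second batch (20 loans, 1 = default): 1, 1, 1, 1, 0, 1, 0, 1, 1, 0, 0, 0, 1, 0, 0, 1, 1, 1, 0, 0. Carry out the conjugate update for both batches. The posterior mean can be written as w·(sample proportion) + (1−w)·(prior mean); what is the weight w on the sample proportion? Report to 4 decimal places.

The Beta prior is conjugate to a Binomial/Bernoulli likelihood; the update adds successes to α and failures to β.
Total number of loans: n = 36 + 20 = 56.
Posterior mean = (α₀+k)/(α₀+β₀+n) = [n/(α₀+β₀+n)]·(k/n) + [(α₀+β₀)/(α₀+β₀+n)]·α₀/(α₀+β₀), so only n and the prior enter the weight.
The weight on the data is w = n/(α₀+β₀+n) = 56/(6.1+5.4+56) = 56/67.5 = 0.8296.

0.8296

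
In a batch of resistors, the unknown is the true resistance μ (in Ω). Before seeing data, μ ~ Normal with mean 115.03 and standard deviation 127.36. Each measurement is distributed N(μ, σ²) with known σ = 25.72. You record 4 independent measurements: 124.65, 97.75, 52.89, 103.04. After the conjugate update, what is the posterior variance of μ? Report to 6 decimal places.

For Normal data with known variance σ², a Normal(μ₀, σ₀²) prior on μ is conjugate. Posterior precision = 1/σ₀² + n/σ²; posterior mean is the precision-weighted average of μ₀ and x̄.
σ₀² = 127.36² = 16220.5696, σ² = 25.72² = 661.5184; σ² + n·σ₀² = 661.5184 + 4·16220.5696 = 65543.7968.
Posterior precision = 1/σ₀² + n/σ² = 1/16220.5696 + 4/661.5184 = (σ² + n·σ₀²)/(σ₀²σ²) = 65543.7968/(16220.5696·661.5184); posterior variance σₙ² = σ₀²σ²/(σ² + n·σ₀²) = 16220.5696·661.5184/65543.7968 = 163.710462.

163.710462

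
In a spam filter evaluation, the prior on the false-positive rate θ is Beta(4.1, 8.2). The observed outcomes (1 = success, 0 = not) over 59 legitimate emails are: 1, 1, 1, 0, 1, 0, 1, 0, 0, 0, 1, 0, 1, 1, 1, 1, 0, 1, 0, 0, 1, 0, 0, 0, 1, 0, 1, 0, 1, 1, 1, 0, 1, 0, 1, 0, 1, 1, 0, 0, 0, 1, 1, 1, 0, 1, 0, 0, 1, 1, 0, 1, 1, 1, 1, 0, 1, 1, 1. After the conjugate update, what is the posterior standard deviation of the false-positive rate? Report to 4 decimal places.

The Beta prior is conjugate to a Binomial/Bernoulli likelihood; the update adds successes to α and failures to β.
Posterior: Beta(α+k, β+n−k) = Beta(4.1+34, 8.2+25) = Beta(38.1, 33.2).
Var = αβ/((α+β)²(α+β+1)) = 38.1·33.2/(71.3²·72.3) = 0.00344148; SD = √0.00344148 = 0.0587.

0.0587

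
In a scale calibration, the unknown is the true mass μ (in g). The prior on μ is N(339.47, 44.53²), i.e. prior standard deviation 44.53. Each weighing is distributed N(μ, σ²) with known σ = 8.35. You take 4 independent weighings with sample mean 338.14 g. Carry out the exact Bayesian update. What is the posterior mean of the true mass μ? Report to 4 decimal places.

338.1516

For Normal data with known variance σ², a Normal(μ₀, σ₀²) prior on μ is conjugate. Posterior precision = 1/σ₀² + n/σ²; posterior mean is the precision-weighted average of μ₀ and x̄.
n·x̄ = 4·338.14 = 1352.56.
σ₀² = 44.53² = 1982.9209, σ² = 8.35² = 69.7225; σ² + n·σ₀² = 69.7225 + 4·1982.9209 = 8001.4061.
Posterior mean = (μ₀/σ₀² + n·x̄/σ²)/(1/σ₀² + n/σ²) = (σ²·μ₀ + σ₀²·n·x̄)/(σ² + n·σ₀²) = (69.7225·339.47 + 1982.9209·1352.56)/8001.4061 = 2705688.189579/8001.4061 = 338.1516.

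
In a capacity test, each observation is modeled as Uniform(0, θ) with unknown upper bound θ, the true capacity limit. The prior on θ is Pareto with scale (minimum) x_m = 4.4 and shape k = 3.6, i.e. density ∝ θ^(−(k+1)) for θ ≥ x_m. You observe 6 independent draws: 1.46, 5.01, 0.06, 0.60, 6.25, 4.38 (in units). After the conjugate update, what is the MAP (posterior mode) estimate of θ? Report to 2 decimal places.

6.25

A Pareto(scale x_m, shape k) prior on the upper bound θ of Uniform(0, θ) is conjugate: posterior is Pareto(max(x_m, max xᵢ), k + n).
Sample maximum = 6.25; prior scale x_m = 4.4 → posterior scale = max = 6.25.
Posterior shape = 3.6 + 6 = 9.6.
The Pareto density is decreasing on [x_m, ∞), so the mode is x_m = 6.25.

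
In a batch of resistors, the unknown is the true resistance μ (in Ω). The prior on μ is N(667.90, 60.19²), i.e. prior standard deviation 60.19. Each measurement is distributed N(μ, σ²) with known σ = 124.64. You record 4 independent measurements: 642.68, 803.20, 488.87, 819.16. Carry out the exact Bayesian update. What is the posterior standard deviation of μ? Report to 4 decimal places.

43.2942

For Normal data with known variance σ², a Normal(μ₀, σ₀²) prior on μ is conjugate. Posterior precision = 1/σ₀² + n/σ²; posterior mean is the precision-weighted average of μ₀ and x̄.
σ₀² = 60.19² = 3622.8361, σ² = 124.64² = 15535.1296; σ² + n·σ₀² = 15535.1296 + 4·3622.8361 = 30026.474.
Posterior precision = 1/σ₀² + n/σ² = 1/3622.8361 + 4/15535.1296 = (σ² + n·σ₀²)/(σ₀²σ²) = 30026.474/(3622.8361·15535.1296); posterior variance σₙ² = σ₀²σ²/(σ² + n·σ₀²) = 3622.8361·15535.1296/30026.474 = 1874.386861.
Posterior SD = √σₙ² = √(3622.8361·15535.1296/30026.474) = 43.2942.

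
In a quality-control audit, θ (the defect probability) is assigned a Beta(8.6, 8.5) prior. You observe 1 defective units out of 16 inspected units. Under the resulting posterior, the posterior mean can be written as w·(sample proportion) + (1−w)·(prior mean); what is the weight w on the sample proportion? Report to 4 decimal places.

The Beta prior is conjugate to a Binomial/Bernoulli likelihood; the update adds successes to α and failures to β.
Posterior mean = (α₀+k)/(α₀+β₀+n) = [n/(α₀+β₀+n)]·(k/n) + [(α₀+β₀)/(α₀+β₀+n)]·α₀/(α₀+β₀), so only n and the prior enter the weight.
The weight on the data is w = n/(α₀+β₀+n) = 16/(8.6+8.5+16) = 16/33.1 = 0.4834.

0.4834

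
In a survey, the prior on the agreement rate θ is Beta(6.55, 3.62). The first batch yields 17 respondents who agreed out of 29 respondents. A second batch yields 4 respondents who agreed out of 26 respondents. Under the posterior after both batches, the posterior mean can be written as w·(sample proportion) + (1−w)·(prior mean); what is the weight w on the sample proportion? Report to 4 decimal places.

The Beta prior is conjugate to a Binomial/Bernoulli likelihood; the update adds successes to α and failures to β.
Total number of respondents: n = 29 + 26 = 55.
Posterior mean = (α₀+k)/(α₀+β₀+n) = [n/(α₀+β₀+n)]·(k/n) + [(α₀+β₀)/(α₀+β₀+n)]·α₀/(α₀+β₀), so only n and the prior enter the weight.
The weight on the data is w = n/(α₀+β₀+n) = 55/(6.55+3.62+55) = 55/65.17 = 0.8439.

0.8439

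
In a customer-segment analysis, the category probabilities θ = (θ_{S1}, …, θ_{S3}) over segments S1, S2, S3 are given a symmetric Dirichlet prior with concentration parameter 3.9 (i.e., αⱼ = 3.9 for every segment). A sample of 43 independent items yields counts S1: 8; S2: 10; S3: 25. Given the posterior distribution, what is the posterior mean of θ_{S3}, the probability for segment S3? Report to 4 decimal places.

0.5283

The Dirichlet prior is conjugate to the Multinomial likelihood: each posterior αⱼ = prior αⱼ + observed count nⱼ.
Posterior concentration: (11.9, 13.9, 28.9), total = 54.7.
E[θ_{S3}|data] = α_{S3}/Σα = 28.9/54.7 = 0.5283.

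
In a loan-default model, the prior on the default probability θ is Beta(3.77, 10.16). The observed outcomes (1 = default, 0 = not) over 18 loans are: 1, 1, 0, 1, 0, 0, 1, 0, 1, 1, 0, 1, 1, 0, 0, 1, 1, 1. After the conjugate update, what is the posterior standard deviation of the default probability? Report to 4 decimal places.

0.0869

The Beta prior is conjugate to a Binomial/Bernoulli likelihood; the update adds successes to α and failures to β.
Posterior: Beta(α+k, β+n−k) = Beta(3.77+11, 10.16+7) = Beta(14.77, 17.16).
Var = αβ/((α+β)²(α+β+1)) = 14.77·17.16/(31.93²·32.93) = 0.00754933; SD = √0.00754933 = 0.0869.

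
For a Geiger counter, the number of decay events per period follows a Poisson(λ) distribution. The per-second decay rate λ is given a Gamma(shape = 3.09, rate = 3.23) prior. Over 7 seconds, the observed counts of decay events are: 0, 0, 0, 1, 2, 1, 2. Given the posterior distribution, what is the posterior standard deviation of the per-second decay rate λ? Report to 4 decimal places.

0.2947

With a Gamma(shape α, rate β) prior, the Poisson likelihood is conjugate: the posterior is Gamma(α + ΣXᵢ, β + n).
Sum of counts S = 6 over n = 7 seconds.
Posterior: Gamma(α+S, β+n) = Gamma(3.09+6, 3.23+7) = Gamma(9.09, 10.23).
SD = √α/β = √9.09/10.23 = 0.2947.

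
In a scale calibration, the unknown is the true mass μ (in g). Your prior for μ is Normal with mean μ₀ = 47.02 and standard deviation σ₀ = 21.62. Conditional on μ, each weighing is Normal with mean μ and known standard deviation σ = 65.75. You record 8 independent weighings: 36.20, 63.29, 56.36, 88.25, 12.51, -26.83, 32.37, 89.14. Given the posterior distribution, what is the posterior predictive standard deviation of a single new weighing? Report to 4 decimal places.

For Normal data with known variance σ², a Normal(μ₀, σ₀²) prior on μ is conjugate. Posterior precision = 1/σ₀² + n/σ²; posterior mean is the precision-weighted average of μ₀ and x̄.
σ₀² = 21.62² = 467.4244, σ² = 65.75² = 4323.0625; σ² + n·σ₀² = 4323.0625 + 8·467.4244 = 8062.4577.
Posterior precision = 1/σ₀² + n/σ² = 1/467.4244 + 8/4323.0625 = (σ² + n·σ₀²)/(σ₀²σ²) = 8062.4577/(467.4244·4323.0625); posterior variance σₙ² = σ₀²σ²/(σ² + n·σ₀²) = 467.4244·4323.0625/8062.4577 = 250.631379.
Predictive variance for one new observation = σₙ² + σ² = 467.4244·4323.0625/8062.4577 + 4323.0625 = σ²·(σ₀² + 8062.4577)/8062.4577 = 4323.0625·8529.8821/8062.4577 = 4573.693879; SD = √(4323.0625·8529.8821/8062.4577) = 67.6291.

67.6291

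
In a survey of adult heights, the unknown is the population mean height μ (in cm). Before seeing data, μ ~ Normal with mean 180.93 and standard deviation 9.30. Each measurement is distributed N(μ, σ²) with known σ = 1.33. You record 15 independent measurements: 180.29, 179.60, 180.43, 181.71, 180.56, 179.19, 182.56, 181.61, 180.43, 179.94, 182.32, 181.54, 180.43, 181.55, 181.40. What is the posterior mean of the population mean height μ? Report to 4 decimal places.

For Normal data with known variance σ², a Normal(μ₀, σ₀²) prior on μ is conjugate. Posterior precision = 1/σ₀² + n/σ²; posterior mean is the precision-weighted average of μ₀ and x̄.
Σxᵢ = 180.29 + 179.60 + 180.43 + 181.71 + 180.56 + 179.19 + 182.56 + 181.61 + 180.43 + 179.94 + 182.32 + 181.54 + 180.43 + 181.55 + 181.40 = 2713.56, so n·x̄ = 2713.56.
σ₀² = 9.30² = 86.49, σ² = 1.33² = 1.7689; σ² + n·σ₀² = 1.7689 + 15·86.49 = 1299.1189.
Posterior mean = (μ₀/σ₀² + n·x̄/σ²)/(1/σ₀² + n/σ²) = (σ²·μ₀ + σ₀²·n·x̄)/(σ² + n·σ₀²) = (1.7689·180.93 + 86.49·2713.56)/1299.1189 = 235015.851477/1299.1189 = 180.9040.

180.9040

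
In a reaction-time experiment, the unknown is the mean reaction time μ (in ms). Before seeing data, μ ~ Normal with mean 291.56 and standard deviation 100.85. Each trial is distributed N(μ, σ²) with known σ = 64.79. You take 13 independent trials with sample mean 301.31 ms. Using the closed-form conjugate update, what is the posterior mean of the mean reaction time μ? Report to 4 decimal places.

For Normal data with known variance σ², a Normal(μ₀, σ₀²) prior on μ is conjugate. Posterior precision = 1/σ₀² + n/σ²; posterior mean is the precision-weighted average of μ₀ and x̄.
n·x̄ = 13·301.31 = 3917.03.
σ₀² = 100.85² = 10170.7225, σ² = 64.79² = 4197.7441; σ² + n·σ₀² = 4197.7441 + 13·10170.7225 = 136417.1366.
Posterior mean = (μ₀/σ₀² + n·x̄/σ²)/(1/σ₀² + n/σ²) = (σ²·μ₀ + σ₀²·n·x̄)/(σ² + n·σ₀²) = (4197.7441·291.56 + 10170.7225·3917.03)/136417.1366 = 41062919.423971/136417.1366 = 301.0100.

301.0100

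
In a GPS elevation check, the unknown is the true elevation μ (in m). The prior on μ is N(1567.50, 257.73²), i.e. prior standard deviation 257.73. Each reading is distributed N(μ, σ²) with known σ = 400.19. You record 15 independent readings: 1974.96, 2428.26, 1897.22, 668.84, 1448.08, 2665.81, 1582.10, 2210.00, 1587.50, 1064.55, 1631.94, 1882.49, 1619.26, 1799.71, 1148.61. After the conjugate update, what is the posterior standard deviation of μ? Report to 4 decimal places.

For Normal data with known variance σ², a Normal(μ₀, σ₀²) prior on μ is conjugate. Posterior precision = 1/σ₀² + n/σ²; posterior mean is the precision-weighted average of μ₀ and x̄.
σ₀² = 257.73² = 66424.7529, σ² = 400.19² = 160152.0361; σ² + n·σ₀² = 160152.0361 + 15·66424.7529 = 1156523.3296.
Posterior precision = 1/σ₀² + n/σ² = 1/66424.7529 + 15/160152.0361 = (σ² + n·σ₀²)/(σ₀²σ²) = 1156523.3296/(66424.7529·160152.0361); posterior variance σₙ² = σ₀²σ²/(σ² + n·σ₀²) = 66424.7529·160152.0361/1156523.3296 = 9198.309409.
Posterior SD = √σₙ² = √(66424.7529·160152.0361/1156523.3296) = 95.9078.

95.9078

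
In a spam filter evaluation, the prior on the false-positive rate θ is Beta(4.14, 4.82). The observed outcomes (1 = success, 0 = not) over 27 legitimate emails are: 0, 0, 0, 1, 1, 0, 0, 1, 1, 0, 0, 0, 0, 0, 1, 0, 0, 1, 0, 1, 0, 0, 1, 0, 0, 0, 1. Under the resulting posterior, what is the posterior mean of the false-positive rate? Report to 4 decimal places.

The Beta prior is conjugate to a Binomial/Bernoulli likelihood; the update adds successes to α and failures to β.
Posterior: Beta(α+k, β+n−k) = Beta(4.14+9, 4.82+18) = Beta(13.14, 22.82).
Posterior mean = α/(α+β) = 13.14/35.96 = 0.3654.

0.3654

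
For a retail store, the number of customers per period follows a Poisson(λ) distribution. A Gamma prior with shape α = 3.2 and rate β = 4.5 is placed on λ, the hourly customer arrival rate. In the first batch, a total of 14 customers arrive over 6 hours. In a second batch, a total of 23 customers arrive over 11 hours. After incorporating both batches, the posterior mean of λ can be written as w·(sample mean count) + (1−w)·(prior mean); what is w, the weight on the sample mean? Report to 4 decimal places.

With a Gamma(shape α, rate β) prior, the Poisson likelihood is conjugate: the posterior is Gamma(α + ΣXᵢ, β + n).
Total number of hours: n = 6 + 11 = 17.
Posterior mean = (α₀+S)/(β₀+n) = [n/(β₀+n)]·(S/n) + [β₀/(β₀+n)]·(α₀/β₀), so only n and β₀ enter the weight.
Weight on data w = n/(β₀+n) = 17/(4.5+17) = 17/21.5 = 0.7907.

0.7907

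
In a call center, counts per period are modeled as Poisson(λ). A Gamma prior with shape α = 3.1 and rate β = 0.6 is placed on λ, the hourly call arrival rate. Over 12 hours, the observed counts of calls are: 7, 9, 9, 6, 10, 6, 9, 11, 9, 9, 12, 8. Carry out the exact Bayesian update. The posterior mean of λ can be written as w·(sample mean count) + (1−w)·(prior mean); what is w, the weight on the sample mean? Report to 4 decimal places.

With a Gamma(shape α, rate β) prior, the Poisson likelihood is conjugate: the posterior is Gamma(α + ΣXᵢ, β + n).
Posterior mean = (α₀+S)/(β₀+n) = [n/(β₀+n)]·(S/n) + [β₀/(β₀+n)]·(α₀/β₀), so only n and β₀ enter the weight.
Weight on data w = n/(β₀+n) = 12/(0.6+12) = 12/12.6 = 0.9524.

0.9524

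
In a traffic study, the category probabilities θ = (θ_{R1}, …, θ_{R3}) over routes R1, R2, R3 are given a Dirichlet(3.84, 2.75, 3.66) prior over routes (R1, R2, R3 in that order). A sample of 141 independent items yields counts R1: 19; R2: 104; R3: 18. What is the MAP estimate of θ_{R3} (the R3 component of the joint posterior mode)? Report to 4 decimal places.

The Dirichlet prior is conjugate to the Multinomial likelihood: each posterior αⱼ = prior αⱼ + observed count nⱼ.
Posterior concentration: (22.84, 106.75, 21.66), total = 151.25.
Joint mode component: (α_{R3}−1)/(Σα−K) = 20.66/148.25 = 0.1394.

0.1394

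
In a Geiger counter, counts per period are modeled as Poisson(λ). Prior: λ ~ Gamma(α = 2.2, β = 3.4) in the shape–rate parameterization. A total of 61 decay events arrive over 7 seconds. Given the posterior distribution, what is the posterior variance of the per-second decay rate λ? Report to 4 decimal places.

0.5843

With a Gamma(shape α, rate β) prior, the Poisson likelihood is conjugate: the posterior is Gamma(α + ΣXᵢ, β + n).
Posterior: Gamma(α+S, β+n) = Gamma(2.2+61, 3.4+7) = Gamma(63.2, 10.4).
Var = α/β² = 63.2/10.4² = 0.5843.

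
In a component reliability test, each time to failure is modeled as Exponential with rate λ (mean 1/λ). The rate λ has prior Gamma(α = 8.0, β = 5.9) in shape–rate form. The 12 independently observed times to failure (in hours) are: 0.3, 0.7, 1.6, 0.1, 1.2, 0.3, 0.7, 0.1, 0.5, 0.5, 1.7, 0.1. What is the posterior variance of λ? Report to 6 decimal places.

0.106559

With a Gamma(shape α, rate β) prior on the exponential rate λ, the posterior after n observations with total T = Σxᵢ is Gamma(α+n, β+T).
Sum of observations T = 7.8 hours; n = 12.
Posterior: Gamma(8.0+12, 5.9+7.8) = Gamma(20.0, 13.7).
Var = α/β² = 0.106559.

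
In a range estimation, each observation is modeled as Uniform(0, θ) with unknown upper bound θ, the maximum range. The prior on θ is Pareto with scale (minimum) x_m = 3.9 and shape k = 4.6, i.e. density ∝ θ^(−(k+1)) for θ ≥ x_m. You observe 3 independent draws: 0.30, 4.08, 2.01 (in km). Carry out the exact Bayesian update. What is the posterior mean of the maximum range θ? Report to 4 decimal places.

A Pareto(scale x_m, shape k) prior on the upper bound θ of Uniform(0, θ) is conjugate: posterior is Pareto(max(x_m, max xᵢ), k + n).
Sample maximum = 4.08; prior scale x_m = 3.9 → posterior scale = max = 4.08.
Posterior shape = 4.6 + 3 = 7.6.
E[θ|data] = k·x_m/(k−1) = 7.6·4.08/6.6 = 4.6982.

4.6982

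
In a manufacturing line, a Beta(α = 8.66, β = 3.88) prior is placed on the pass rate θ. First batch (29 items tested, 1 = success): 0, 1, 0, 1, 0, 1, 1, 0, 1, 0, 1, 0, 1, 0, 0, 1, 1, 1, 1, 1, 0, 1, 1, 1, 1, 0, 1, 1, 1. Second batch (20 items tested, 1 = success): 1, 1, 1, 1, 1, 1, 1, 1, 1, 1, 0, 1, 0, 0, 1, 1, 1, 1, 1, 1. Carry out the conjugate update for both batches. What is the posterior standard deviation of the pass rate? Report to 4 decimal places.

The Beta prior is conjugate to a Binomial/Bernoulli likelihood; the update adds successes to α and failures to β.
After batch 1: Beta(8.66+19, 3.88+10) = Beta(27.66, 13.88).
After batch 2: Beta(27.66+17, 13.88+3) = Beta(44.66, 16.88).
Var = αβ/((α+β)²(α+β+1)) = 44.66·16.88/(61.54²·62.54) = 0.00318287; SD = √0.00318287 = 0.0564.

0.0564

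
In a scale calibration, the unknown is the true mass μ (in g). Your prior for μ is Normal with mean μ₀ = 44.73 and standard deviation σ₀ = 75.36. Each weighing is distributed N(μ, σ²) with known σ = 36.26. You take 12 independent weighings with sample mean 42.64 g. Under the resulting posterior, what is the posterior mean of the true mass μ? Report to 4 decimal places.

For Normal data with known variance σ², a Normal(μ₀, σ₀²) prior on μ is conjugate. Posterior precision = 1/σ₀² + n/σ²; posterior mean is the precision-weighted average of μ₀ and x̄.
n·x̄ = 12·42.64 = 511.68.
σ₀² = 75.36² = 5679.1296, σ² = 36.26² = 1314.7876; σ² + n·σ₀² = 1314.7876 + 12·5679.1296 = 69464.3428.
Posterior mean = (μ₀/σ₀² + n·x̄/σ²)/(1/σ₀² + n/σ²) = (σ²·μ₀ + σ₀²·n·x̄)/(σ² + n·σ₀²) = (1314.7876·44.73 + 5679.1296·511.68)/69464.3428 = 2964707.483076/69464.3428 = 42.6796.

42.6796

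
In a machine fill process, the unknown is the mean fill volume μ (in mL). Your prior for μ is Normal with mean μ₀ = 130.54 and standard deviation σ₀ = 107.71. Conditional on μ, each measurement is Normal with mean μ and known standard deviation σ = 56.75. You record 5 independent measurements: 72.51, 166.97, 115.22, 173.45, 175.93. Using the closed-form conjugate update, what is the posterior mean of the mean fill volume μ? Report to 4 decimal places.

140.2755

For Normal data with known variance σ², a Normal(μ₀, σ₀²) prior on μ is conjugate. Posterior precision = 1/σ₀² + n/σ²; posterior mean is the precision-weighted average of μ₀ and x̄.
Σxᵢ = 72.51 + 166.97 + 115.22 + 173.45 + 175.93 = 704.08, so n·x̄ = 704.08.
σ₀² = 107.71² = 11601.4441, σ² = 56.75² = 3220.5625; σ² + n·σ₀² = 3220.5625 + 5·11601.4441 = 61227.783.
Posterior mean = (μ₀/σ₀² + n·x̄/σ²)/(1/σ₀² + n/σ²) = (σ²·μ₀ + σ₀²·n·x̄)/(σ² + n·σ₀²) = (3220.5625·130.54 + 11601.4441·704.08)/61227.783 = 8588756.990678/61227.783 = 140.2755.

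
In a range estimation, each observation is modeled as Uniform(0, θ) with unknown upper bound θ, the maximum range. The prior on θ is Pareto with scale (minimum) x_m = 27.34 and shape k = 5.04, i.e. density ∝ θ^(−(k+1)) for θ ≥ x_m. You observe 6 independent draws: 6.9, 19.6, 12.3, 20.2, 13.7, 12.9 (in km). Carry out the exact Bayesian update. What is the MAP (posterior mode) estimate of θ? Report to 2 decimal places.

A Pareto(scale x_m, shape k) prior on the upper bound θ of Uniform(0, θ) is conjugate: posterior is Pareto(max(x_m, max xᵢ), k + n).
Sample maximum = 20.2; prior scale x_m = 27.34 → posterior scale = max = 27.34.
Posterior shape = 5.04 + 6 = 11.04.
The Pareto density is decreasing on [x_m, ∞), so the mode is x_m = 27.34.

27.34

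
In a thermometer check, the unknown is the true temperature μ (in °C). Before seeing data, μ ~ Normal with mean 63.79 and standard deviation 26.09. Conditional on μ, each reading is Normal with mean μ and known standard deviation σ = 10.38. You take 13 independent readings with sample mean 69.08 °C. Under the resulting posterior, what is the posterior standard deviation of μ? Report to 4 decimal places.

For Normal data with known variance σ², a Normal(μ₀, σ₀²) prior on μ is conjugate. Posterior precision = 1/σ₀² + n/σ²; posterior mean is the precision-weighted average of μ₀ and x̄.
σ₀² = 26.09² = 680.6881, σ² = 10.38² = 107.7444; σ² + n·σ₀² = 107.7444 + 13·680.6881 = 8956.6897.
Posterior precision = 1/σ₀² + n/σ² = 1/680.6881 + 13/107.7444 = (σ² + n·σ₀²)/(σ₀²σ²) = 8956.6897/(680.6881·107.7444); posterior variance σₙ² = σ₀²σ²/(σ² + n·σ₀²) = 680.6881·107.7444/8956.6897 = 8.188330.
Posterior SD = √σₙ² = √(680.6881·107.7444/8956.6897) = 2.8615.

2.8615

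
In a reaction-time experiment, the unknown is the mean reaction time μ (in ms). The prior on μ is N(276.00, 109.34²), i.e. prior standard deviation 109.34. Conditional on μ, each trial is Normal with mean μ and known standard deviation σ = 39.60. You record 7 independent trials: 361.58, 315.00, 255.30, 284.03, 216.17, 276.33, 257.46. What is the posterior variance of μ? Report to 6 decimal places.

For Normal data with known variance σ², a Normal(μ₀, σ₀²) prior on μ is conjugate. Posterior precision = 1/σ₀² + n/σ²; posterior mean is the precision-weighted average of μ₀ and x̄.
σ₀² = 109.34² = 11955.2356, σ² = 39.60² = 1568.16; σ² + n·σ₀² = 1568.16 + 7·11955.2356 = 85254.8092.
Posterior precision = 1/σ₀² + n/σ² = 1/11955.2356 + 7/1568.16 = (σ² + n·σ₀²)/(σ₀²σ²) = 85254.8092/(11955.2356·1568.16); posterior variance σₙ² = σ₀²σ²/(σ² + n·σ₀²) = 11955.2356·1568.16/85254.8092 = 219.902225.

219.902225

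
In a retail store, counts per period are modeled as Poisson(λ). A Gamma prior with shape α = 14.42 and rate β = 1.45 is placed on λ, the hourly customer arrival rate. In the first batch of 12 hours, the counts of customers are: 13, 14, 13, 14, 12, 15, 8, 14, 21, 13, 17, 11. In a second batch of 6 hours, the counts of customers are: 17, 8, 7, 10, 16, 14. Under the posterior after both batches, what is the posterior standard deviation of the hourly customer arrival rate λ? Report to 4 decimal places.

With a Gamma(shape α, rate β) prior, the Poisson likelihood is conjugate: the posterior is Gamma(α + ΣXᵢ, β + n).
Batch 1: sum of counts S = 165 over n = 12 hours.
After batch 1: Gamma(α+S, β+n) = Gamma(14.42+165, 1.45+12) = Gamma(179.42, 13.45).
Batch 2: sum of counts S = 72 over n = 6 hours.
After batch 2: Gamma(α+S, β+n) = Gamma(179.42+72, 13.45+6) = Gamma(251.42, 19.45).
SD = √α/β = √251.42/19.45 = 0.8152.

0.8152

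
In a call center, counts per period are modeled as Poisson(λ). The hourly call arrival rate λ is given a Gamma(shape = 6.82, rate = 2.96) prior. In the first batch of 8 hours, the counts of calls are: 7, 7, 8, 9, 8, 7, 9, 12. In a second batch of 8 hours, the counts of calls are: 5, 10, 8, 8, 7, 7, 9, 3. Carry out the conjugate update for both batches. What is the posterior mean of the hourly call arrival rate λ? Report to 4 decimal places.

With a Gamma(shape α, rate β) prior, the Poisson likelihood is conjugate: the posterior is Gamma(α + ΣXᵢ, β + n).
Batch 1: sum of counts S = 67 over n = 8 hours.
After batch 1: Gamma(α+S, β+n) = Gamma(6.82+67, 2.96+8) = Gamma(73.82, 10.96).
Batch 2: sum of counts S = 57 over n = 8 hours.
After batch 2: Gamma(α+S, β+n) = Gamma(73.82+57, 10.96+8) = Gamma(130.82, 18.96).
Posterior mean = α/β = 130.82/18.96 = 6.8998.

6.8998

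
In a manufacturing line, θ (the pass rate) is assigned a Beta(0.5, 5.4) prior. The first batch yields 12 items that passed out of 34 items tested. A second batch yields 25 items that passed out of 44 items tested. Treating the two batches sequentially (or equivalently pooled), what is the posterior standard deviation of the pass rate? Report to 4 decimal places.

0.0540

The Beta prior is conjugate to a Binomial/Bernoulli likelihood; the update adds successes to α and failures to β.
After batch 1: Beta(0.5+12, 5.4+22) = Beta(12.5, 27.4).
After batch 2: Beta(12.5+25, 27.4+19) = Beta(37.5, 46.4).
Var = αβ/((α+β)²(α+β+1)) = 37.5·46.4/(83.9²·84.9) = 0.00291151; SD = √0.00291151 = 0.0540.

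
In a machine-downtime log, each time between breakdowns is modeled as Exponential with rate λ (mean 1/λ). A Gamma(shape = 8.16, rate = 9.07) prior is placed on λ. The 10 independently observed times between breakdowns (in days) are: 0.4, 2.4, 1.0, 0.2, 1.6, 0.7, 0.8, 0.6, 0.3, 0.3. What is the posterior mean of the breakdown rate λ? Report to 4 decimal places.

With a Gamma(shape α, rate β) prior on the exponential rate λ, the posterior after n observations with total T = Σxᵢ is Gamma(α+n, β+T).
Sum of observations T = 8.3 days; n = 10.
Posterior: Gamma(8.16+10, 9.07+8.3) = Gamma(18.16, 17.37).
Posterior mean of λ = α/β = 18.16/17.37 = 1.0455.

1.0455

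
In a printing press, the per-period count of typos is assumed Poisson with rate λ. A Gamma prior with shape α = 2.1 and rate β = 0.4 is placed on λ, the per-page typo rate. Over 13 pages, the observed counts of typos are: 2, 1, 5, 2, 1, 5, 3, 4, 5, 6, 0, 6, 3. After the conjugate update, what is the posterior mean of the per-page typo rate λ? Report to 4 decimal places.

With a Gamma(shape α, rate β) prior, the Poisson likelihood is conjugate: the posterior is Gamma(α + ΣXᵢ, β + n).
Sum of counts S = 43 over n = 13 pages.
Posterior: Gamma(α+S, β+n) = Gamma(2.1+43, 0.4+13) = Gamma(45.1, 13.4).
Posterior mean = α/β = 45.1/13.4 = 3.3657.

3.3657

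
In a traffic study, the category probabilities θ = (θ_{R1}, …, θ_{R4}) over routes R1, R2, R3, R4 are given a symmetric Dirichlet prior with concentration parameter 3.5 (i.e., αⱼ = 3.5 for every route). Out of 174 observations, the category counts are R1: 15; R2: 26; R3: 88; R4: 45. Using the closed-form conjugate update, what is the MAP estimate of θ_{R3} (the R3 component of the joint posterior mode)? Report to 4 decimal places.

The Dirichlet prior is conjugate to the Multinomial likelihood: each posterior αⱼ = prior αⱼ + observed count nⱼ.
Posterior concentration: (18.5, 29.5, 91.5, 48.5), total = 188.0.
Joint mode component: (α_{R3}−1)/(Σα−K) = 90.5/184.0 = 0.4918.

0.4918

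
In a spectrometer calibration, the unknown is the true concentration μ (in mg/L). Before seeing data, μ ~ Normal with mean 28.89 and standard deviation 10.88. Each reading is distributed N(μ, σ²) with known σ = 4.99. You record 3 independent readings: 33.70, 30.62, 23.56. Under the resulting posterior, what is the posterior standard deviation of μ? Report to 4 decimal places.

For Normal data with known variance σ², a Normal(μ₀, σ₀²) prior on μ is conjugate. Posterior precision = 1/σ₀² + n/σ²; posterior mean is the precision-weighted average of μ₀ and x̄.
σ₀² = 10.88² = 118.3744, σ² = 4.99² = 24.9001; σ² + n·σ₀² = 24.9001 + 3·118.3744 = 380.0233.
Posterior precision = 1/σ₀² + n/σ² = 1/118.3744 + 3/24.9001 = (σ² + n·σ₀²)/(σ₀²σ²) = 380.0233/(118.3744·24.9001); posterior variance σₙ² = σ₀²σ²/(σ² + n·σ₀²) = 118.3744·24.9001/380.0233 = 7.756194.
Posterior SD = √σₙ² = √(118.3744·24.9001/380.0233) = 2.7850.

2.7850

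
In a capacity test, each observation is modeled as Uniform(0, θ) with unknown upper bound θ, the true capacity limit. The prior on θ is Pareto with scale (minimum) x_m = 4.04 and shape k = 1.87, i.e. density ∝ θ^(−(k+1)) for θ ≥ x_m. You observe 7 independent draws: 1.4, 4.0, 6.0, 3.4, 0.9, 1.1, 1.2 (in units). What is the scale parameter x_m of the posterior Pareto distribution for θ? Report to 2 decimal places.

A Pareto(scale x_m, shape k) prior on the upper bound θ of Uniform(0, θ) is conjugate: posterior is Pareto(max(x_m, max xᵢ), k + n).
Sample maximum = 6.0; prior scale x_m = 4.04 → posterior scale = max = 6.00.
Posterior shape = 1.87 + 7 = 8.87.
Posterior scale x_m = 6.00.

6.00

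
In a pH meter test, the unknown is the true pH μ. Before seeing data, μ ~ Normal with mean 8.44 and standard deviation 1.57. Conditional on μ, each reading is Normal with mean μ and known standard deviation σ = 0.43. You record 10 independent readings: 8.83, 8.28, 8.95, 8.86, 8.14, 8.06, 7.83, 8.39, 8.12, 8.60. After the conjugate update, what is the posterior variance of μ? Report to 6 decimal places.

For Normal data with known variance σ², a Normal(μ₀, σ₀²) prior on μ is conjugate. Posterior precision = 1/σ₀² + n/σ²; posterior mean is the precision-weighted average of μ₀ and x̄.
σ₀² = 1.57² = 2.4649, σ² = 0.43² = 0.1849; σ² + n·σ₀² = 0.1849 + 10·2.4649 = 24.8339.
Posterior precision = 1/σ₀² + n/σ² = 1/2.4649 + 10/0.1849 = (σ² + n·σ₀²)/(σ₀²σ²) = 24.8339/(2.4649·0.1849); posterior variance σₙ² = σ₀²σ²/(σ² + n·σ₀²) = 2.4649·0.1849/24.8339 = 0.018352.

0.018352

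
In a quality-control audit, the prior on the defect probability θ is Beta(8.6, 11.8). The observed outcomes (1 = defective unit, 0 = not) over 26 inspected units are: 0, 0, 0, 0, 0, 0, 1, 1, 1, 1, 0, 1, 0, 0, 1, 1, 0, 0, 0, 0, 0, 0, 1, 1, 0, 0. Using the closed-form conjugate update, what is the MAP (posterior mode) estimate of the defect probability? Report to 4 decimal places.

The Beta prior is conjugate to a Binomial/Bernoulli likelihood; the update adds successes to α and failures to β.
Posterior: Beta(α+k, β+n−k) = Beta(8.6+9, 11.8+17) = Beta(17.6, 28.8).
Mode of Beta(a,b) for a,b>1 is (a−1)/(a+b−2) = 16.6/44.4 = 0.3739.

0.3739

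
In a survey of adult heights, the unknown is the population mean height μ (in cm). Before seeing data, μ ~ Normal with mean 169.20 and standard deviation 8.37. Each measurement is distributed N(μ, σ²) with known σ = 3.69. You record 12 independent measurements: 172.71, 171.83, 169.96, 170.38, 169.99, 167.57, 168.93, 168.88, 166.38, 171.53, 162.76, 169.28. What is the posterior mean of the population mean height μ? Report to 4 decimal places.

For Normal data with known variance σ², a Normal(μ₀, σ₀²) prior on μ is conjugate. Posterior precision = 1/σ₀² + n/σ²; posterior mean is the precision-weighted average of μ₀ and x̄.
Σxᵢ = 172.71 + 171.83 + 169.96 + 170.38 + 169.99 + 167.57 + 168.93 + 168.88 + 166.38 + 171.53 + 162.76 + 169.28 = 2030.2, so n·x̄ = 2030.2.
σ₀² = 8.37² = 70.0569, σ² = 3.69² = 13.6161; σ² + n·σ₀² = 13.6161 + 12·70.0569 = 854.2989.
Posterior mean = (μ₀/σ₀² + n·x̄/σ²)/(1/σ₀² + n/σ²) = (σ²·μ₀ + σ₀²·n·x̄)/(σ² + n·σ₀²) = (13.6161·169.20 + 70.0569·2030.2)/854.2989 = 144533.3625/854.2989 = 169.1836.

169.1836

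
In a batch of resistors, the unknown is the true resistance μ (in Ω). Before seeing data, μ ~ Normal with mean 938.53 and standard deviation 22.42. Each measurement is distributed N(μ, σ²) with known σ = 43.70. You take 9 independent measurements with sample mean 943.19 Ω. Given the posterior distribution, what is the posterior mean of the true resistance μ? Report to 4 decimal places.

941.8068

For Normal data with known variance σ², a Normal(μ₀, σ₀²) prior on μ is conjugate. Posterior precision = 1/σ₀² + n/σ²; posterior mean is the precision-weighted average of μ₀ and x̄.
n·x̄ = 9·943.19 = 8488.71.
σ₀² = 22.42² = 502.6564, σ² = 43.70² = 1909.69; σ² + n·σ₀² = 1909.69 + 9·502.6564 = 6433.5976.
Posterior mean = (μ₀/σ₀² + n·x̄/σ²)/(1/σ₀² + n/σ²) = (σ²·μ₀ + σ₀²·n·x̄)/(σ² + n·σ₀²) = (1909.69·938.53 + 502.6564·8488.71)/6433.5976 = 6059205.764944/6433.5976 = 941.8068.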